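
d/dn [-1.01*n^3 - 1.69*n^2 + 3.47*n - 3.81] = -3.03*n^2 - 3.38*n + 3.47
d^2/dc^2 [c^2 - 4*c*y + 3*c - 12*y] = 2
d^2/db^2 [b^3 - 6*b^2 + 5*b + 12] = 6*b - 12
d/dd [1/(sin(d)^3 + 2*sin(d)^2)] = -(3*sin(d) + 4)*cos(d)/((sin(d) + 2)^2*sin(d)^3)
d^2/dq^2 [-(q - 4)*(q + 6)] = -2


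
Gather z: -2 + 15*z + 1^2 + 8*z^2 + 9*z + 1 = 8*z^2 + 24*z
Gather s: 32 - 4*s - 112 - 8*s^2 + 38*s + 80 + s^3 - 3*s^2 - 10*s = s^3 - 11*s^2 + 24*s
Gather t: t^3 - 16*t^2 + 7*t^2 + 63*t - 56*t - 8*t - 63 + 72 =t^3 - 9*t^2 - t + 9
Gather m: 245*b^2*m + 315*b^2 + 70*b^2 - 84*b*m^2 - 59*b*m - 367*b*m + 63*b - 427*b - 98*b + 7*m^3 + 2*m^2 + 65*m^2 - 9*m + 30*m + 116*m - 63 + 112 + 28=385*b^2 - 462*b + 7*m^3 + m^2*(67 - 84*b) + m*(245*b^2 - 426*b + 137) + 77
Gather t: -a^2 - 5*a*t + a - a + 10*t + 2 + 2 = -a^2 + t*(10 - 5*a) + 4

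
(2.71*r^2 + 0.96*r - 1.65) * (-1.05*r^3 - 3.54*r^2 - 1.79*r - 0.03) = -2.8455*r^5 - 10.6014*r^4 - 6.5168*r^3 + 4.0413*r^2 + 2.9247*r + 0.0495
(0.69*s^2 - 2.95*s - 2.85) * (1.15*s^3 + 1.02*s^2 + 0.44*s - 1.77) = 0.7935*s^5 - 2.6887*s^4 - 5.9829*s^3 - 5.4263*s^2 + 3.9675*s + 5.0445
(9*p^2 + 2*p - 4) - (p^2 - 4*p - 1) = 8*p^2 + 6*p - 3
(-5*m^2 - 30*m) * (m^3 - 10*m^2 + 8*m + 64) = -5*m^5 + 20*m^4 + 260*m^3 - 560*m^2 - 1920*m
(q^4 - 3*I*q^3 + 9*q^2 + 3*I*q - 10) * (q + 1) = q^5 + q^4 - 3*I*q^4 + 9*q^3 - 3*I*q^3 + 9*q^2 + 3*I*q^2 - 10*q + 3*I*q - 10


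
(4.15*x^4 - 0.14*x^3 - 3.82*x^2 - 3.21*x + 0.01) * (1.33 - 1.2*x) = -4.98*x^5 + 5.6875*x^4 + 4.3978*x^3 - 1.2286*x^2 - 4.2813*x + 0.0133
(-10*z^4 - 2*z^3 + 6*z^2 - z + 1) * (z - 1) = -10*z^5 + 8*z^4 + 8*z^3 - 7*z^2 + 2*z - 1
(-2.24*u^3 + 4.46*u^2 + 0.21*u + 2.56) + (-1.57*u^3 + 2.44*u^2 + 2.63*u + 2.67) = -3.81*u^3 + 6.9*u^2 + 2.84*u + 5.23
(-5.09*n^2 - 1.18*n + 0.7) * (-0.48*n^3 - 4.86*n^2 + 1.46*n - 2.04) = 2.4432*n^5 + 25.3038*n^4 - 2.0326*n^3 + 5.2588*n^2 + 3.4292*n - 1.428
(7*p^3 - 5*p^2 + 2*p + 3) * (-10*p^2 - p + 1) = -70*p^5 + 43*p^4 - 8*p^3 - 37*p^2 - p + 3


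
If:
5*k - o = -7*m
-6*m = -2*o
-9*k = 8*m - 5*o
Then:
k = 0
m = 0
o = 0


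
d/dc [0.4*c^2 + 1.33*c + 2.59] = 0.8*c + 1.33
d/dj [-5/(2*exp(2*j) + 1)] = 20*exp(2*j)/(2*exp(2*j) + 1)^2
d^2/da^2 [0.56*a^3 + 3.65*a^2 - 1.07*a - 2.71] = 3.36*a + 7.3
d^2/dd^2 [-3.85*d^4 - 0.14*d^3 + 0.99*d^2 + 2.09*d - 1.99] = -46.2*d^2 - 0.84*d + 1.98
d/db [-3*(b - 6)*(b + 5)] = 3 - 6*b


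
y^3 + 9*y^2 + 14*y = y*(y + 2)*(y + 7)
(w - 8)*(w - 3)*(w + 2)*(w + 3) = w^4 - 6*w^3 - 25*w^2 + 54*w + 144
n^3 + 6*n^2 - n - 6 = (n - 1)*(n + 1)*(n + 6)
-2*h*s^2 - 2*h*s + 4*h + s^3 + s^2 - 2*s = (-2*h + s)*(s - 1)*(s + 2)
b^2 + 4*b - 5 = (b - 1)*(b + 5)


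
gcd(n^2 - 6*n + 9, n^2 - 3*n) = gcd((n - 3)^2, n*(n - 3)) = n - 3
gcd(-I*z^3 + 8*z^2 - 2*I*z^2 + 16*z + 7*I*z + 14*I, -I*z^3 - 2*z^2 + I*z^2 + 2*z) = 1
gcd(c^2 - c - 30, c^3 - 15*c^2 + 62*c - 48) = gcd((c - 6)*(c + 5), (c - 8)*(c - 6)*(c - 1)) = c - 6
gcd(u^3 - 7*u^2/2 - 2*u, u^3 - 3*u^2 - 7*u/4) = u^2 + u/2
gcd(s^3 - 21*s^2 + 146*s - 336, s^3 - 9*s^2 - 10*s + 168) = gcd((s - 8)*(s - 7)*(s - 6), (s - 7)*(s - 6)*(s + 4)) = s^2 - 13*s + 42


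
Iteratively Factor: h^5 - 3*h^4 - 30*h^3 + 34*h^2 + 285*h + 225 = (h + 3)*(h^4 - 6*h^3 - 12*h^2 + 70*h + 75) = (h - 5)*(h + 3)*(h^3 - h^2 - 17*h - 15) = (h - 5)^2*(h + 3)*(h^2 + 4*h + 3) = (h - 5)^2*(h + 1)*(h + 3)*(h + 3)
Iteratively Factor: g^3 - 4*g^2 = (g)*(g^2 - 4*g) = g^2*(g - 4)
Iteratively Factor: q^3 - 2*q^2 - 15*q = (q)*(q^2 - 2*q - 15) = q*(q + 3)*(q - 5)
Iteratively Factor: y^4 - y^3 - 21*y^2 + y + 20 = (y - 1)*(y^3 - 21*y - 20) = (y - 1)*(y + 1)*(y^2 - y - 20) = (y - 1)*(y + 1)*(y + 4)*(y - 5)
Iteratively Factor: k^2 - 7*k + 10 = (k - 2)*(k - 5)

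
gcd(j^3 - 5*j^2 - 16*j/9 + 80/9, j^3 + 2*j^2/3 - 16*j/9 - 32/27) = j^2 - 16/9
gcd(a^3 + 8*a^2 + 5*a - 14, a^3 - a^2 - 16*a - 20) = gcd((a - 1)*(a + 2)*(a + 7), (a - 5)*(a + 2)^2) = a + 2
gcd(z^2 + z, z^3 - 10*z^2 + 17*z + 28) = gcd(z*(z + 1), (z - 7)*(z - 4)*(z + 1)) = z + 1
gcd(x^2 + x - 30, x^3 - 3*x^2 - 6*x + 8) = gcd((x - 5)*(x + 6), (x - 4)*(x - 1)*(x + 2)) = 1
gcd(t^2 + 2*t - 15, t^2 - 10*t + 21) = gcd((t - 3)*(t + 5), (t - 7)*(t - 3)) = t - 3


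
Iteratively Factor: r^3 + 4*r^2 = (r)*(r^2 + 4*r) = r^2*(r + 4)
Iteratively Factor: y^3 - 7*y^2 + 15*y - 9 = (y - 3)*(y^2 - 4*y + 3) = (y - 3)*(y - 1)*(y - 3)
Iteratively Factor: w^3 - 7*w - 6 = (w + 2)*(w^2 - 2*w - 3) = (w - 3)*(w + 2)*(w + 1)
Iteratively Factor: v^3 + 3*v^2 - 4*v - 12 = (v + 3)*(v^2 - 4) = (v - 2)*(v + 3)*(v + 2)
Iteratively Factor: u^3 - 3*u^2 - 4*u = (u - 4)*(u^2 + u) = (u - 4)*(u + 1)*(u)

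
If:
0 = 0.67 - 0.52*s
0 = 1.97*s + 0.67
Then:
No Solution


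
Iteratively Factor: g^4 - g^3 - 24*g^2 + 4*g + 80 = (g - 5)*(g^3 + 4*g^2 - 4*g - 16) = (g - 5)*(g - 2)*(g^2 + 6*g + 8) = (g - 5)*(g - 2)*(g + 2)*(g + 4)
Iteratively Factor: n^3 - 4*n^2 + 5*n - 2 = (n - 2)*(n^2 - 2*n + 1) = (n - 2)*(n - 1)*(n - 1)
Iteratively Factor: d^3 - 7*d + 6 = (d - 2)*(d^2 + 2*d - 3) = (d - 2)*(d - 1)*(d + 3)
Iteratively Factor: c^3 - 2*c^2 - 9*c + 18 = (c - 2)*(c^2 - 9) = (c - 2)*(c + 3)*(c - 3)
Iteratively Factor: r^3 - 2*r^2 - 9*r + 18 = (r - 2)*(r^2 - 9) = (r - 3)*(r - 2)*(r + 3)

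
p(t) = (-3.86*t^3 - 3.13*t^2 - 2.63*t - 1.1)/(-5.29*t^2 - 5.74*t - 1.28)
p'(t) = (10.58*t + 5.74)*(-3.86*t^3 - 3.13*t^2 - 2.63*t - 1.1)/(-5.29*t^2 - 5.74*t - 1.28)^2 + (-11.58*t^2 - 6.26*t - 2.63)/(-5.29*t^2 - 5.74*t - 1.28) = (20.4194*t^4 + 44.3128*t^3 + 18.8759*t^2 - 3.6252*t - 2.9476)/(27.9841*t^4 + 60.7292*t^3 + 46.49*t^2 + 14.6944*t + 1.6384)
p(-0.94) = -3.24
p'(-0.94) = -11.93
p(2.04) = 1.49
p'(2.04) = 0.65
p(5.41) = 3.84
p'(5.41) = 0.71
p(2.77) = 1.98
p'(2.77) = 0.68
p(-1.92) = -2.02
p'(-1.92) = 0.39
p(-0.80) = -13.28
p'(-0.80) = -422.97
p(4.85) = 3.44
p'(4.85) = 0.71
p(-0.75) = 14.99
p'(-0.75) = -756.66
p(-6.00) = -4.68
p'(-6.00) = 0.71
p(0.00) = 0.86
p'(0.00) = -1.80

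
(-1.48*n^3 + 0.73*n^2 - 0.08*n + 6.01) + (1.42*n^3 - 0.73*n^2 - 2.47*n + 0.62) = -0.0600000000000001*n^3 - 2.55*n + 6.63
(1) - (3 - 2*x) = 2*x - 2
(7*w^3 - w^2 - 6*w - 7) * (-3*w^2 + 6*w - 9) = -21*w^5 + 45*w^4 - 51*w^3 - 6*w^2 + 12*w + 63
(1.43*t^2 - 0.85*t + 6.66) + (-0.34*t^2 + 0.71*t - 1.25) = 1.09*t^2 - 0.14*t + 5.41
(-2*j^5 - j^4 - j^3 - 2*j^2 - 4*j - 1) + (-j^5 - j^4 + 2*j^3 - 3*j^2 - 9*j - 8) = -3*j^5 - 2*j^4 + j^3 - 5*j^2 - 13*j - 9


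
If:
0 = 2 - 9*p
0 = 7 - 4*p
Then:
No Solution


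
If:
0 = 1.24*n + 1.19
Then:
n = -0.96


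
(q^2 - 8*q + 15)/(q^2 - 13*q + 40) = (q - 3)/(q - 8)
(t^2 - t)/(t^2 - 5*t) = (t - 1)/(t - 5)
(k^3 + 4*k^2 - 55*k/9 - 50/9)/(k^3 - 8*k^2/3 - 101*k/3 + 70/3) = (9*k^2 - 9*k - 10)/(3*(3*k^2 - 23*k + 14))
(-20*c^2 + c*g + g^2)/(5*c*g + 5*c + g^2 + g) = (-4*c + g)/(g + 1)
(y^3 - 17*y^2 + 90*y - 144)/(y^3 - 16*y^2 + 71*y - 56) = (y^2 - 9*y + 18)/(y^2 - 8*y + 7)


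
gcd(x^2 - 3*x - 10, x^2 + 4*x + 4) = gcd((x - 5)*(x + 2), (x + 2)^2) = x + 2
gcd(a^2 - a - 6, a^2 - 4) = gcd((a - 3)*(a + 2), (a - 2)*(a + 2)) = a + 2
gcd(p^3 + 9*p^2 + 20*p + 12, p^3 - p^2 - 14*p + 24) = 1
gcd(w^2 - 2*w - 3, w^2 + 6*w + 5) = w + 1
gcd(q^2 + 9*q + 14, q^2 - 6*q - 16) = q + 2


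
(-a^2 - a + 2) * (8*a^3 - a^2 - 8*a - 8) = -8*a^5 - 7*a^4 + 25*a^3 + 14*a^2 - 8*a - 16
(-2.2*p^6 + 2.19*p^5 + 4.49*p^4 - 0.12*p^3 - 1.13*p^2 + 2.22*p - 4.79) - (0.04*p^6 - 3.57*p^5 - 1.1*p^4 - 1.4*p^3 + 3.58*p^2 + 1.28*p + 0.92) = -2.24*p^6 + 5.76*p^5 + 5.59*p^4 + 1.28*p^3 - 4.71*p^2 + 0.94*p - 5.71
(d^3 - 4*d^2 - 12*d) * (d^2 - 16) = d^5 - 4*d^4 - 28*d^3 + 64*d^2 + 192*d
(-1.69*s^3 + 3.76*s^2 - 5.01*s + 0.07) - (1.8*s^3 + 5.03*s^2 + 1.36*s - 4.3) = -3.49*s^3 - 1.27*s^2 - 6.37*s + 4.37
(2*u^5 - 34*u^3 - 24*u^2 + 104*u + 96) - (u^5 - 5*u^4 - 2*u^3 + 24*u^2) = u^5 + 5*u^4 - 32*u^3 - 48*u^2 + 104*u + 96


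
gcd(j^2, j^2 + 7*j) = j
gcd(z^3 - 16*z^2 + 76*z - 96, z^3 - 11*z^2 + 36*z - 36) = z^2 - 8*z + 12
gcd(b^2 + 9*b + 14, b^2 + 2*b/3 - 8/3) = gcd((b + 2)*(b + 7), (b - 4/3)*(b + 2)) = b + 2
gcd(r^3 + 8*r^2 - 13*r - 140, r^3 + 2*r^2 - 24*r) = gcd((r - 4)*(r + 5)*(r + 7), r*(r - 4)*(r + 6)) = r - 4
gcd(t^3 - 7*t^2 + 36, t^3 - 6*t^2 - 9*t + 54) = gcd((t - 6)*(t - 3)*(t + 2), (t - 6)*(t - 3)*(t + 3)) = t^2 - 9*t + 18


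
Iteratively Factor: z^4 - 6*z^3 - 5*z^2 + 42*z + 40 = (z + 1)*(z^3 - 7*z^2 + 2*z + 40) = (z + 1)*(z + 2)*(z^2 - 9*z + 20) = (z - 4)*(z + 1)*(z + 2)*(z - 5)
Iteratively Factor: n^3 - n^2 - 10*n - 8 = (n + 1)*(n^2 - 2*n - 8) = (n + 1)*(n + 2)*(n - 4)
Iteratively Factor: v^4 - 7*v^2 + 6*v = (v + 3)*(v^3 - 3*v^2 + 2*v) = (v - 2)*(v + 3)*(v^2 - v) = v*(v - 2)*(v + 3)*(v - 1)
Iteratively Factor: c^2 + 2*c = (c + 2)*(c)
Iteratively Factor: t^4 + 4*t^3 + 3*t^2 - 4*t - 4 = (t + 2)*(t^3 + 2*t^2 - t - 2) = (t - 1)*(t + 2)*(t^2 + 3*t + 2) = (t - 1)*(t + 2)^2*(t + 1)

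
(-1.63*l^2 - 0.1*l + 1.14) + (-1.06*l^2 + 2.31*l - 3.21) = -2.69*l^2 + 2.21*l - 2.07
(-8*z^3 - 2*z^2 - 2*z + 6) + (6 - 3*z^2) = -8*z^3 - 5*z^2 - 2*z + 12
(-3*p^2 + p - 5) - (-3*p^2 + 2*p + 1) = -p - 6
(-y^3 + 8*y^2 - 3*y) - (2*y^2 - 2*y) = -y^3 + 6*y^2 - y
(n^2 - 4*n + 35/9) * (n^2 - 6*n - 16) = n^4 - 10*n^3 + 107*n^2/9 + 122*n/3 - 560/9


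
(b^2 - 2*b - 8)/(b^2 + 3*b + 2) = (b - 4)/(b + 1)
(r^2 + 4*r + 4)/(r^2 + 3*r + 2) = (r + 2)/(r + 1)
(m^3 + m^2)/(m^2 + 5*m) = m*(m + 1)/(m + 5)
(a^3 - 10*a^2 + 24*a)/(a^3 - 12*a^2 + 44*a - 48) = a/(a - 2)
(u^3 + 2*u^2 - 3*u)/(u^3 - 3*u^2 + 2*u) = (u + 3)/(u - 2)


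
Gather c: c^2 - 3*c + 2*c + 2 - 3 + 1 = c^2 - c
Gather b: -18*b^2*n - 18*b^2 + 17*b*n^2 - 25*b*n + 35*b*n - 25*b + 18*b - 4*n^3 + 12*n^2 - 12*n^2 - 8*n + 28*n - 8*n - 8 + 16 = b^2*(-18*n - 18) + b*(17*n^2 + 10*n - 7) - 4*n^3 + 12*n + 8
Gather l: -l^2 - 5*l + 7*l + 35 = -l^2 + 2*l + 35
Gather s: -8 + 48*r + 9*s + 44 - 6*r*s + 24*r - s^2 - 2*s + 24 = 72*r - s^2 + s*(7 - 6*r) + 60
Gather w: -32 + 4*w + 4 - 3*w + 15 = w - 13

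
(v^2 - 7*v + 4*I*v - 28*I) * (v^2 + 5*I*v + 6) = v^4 - 7*v^3 + 9*I*v^3 - 14*v^2 - 63*I*v^2 + 98*v + 24*I*v - 168*I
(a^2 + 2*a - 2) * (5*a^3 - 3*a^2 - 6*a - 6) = 5*a^5 + 7*a^4 - 22*a^3 - 12*a^2 + 12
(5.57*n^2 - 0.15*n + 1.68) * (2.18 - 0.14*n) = -0.7798*n^3 + 12.1636*n^2 - 0.5622*n + 3.6624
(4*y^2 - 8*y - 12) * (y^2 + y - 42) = 4*y^4 - 4*y^3 - 188*y^2 + 324*y + 504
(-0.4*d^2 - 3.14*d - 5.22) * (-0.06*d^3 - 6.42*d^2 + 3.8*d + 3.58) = 0.024*d^5 + 2.7564*d^4 + 18.952*d^3 + 20.1484*d^2 - 31.0772*d - 18.6876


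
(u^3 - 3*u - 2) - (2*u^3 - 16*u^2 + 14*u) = -u^3 + 16*u^2 - 17*u - 2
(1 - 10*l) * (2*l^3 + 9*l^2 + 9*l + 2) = -20*l^4 - 88*l^3 - 81*l^2 - 11*l + 2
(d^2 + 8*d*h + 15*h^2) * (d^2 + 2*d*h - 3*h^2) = d^4 + 10*d^3*h + 28*d^2*h^2 + 6*d*h^3 - 45*h^4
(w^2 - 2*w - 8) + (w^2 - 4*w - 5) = 2*w^2 - 6*w - 13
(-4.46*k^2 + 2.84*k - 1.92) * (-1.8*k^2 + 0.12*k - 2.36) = 8.028*k^4 - 5.6472*k^3 + 14.3224*k^2 - 6.9328*k + 4.5312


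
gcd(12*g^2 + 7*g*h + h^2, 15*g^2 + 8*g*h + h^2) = 3*g + h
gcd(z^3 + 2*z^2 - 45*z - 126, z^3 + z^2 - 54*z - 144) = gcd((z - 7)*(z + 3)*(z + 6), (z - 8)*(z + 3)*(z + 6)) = z^2 + 9*z + 18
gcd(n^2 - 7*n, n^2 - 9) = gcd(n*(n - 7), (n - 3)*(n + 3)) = 1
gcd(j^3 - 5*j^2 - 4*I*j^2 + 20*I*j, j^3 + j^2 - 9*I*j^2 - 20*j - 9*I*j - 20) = j - 4*I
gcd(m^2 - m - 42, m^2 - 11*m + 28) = m - 7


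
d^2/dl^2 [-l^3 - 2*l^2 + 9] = -6*l - 4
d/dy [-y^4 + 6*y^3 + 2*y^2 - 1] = 2*y*(-2*y^2 + 9*y + 2)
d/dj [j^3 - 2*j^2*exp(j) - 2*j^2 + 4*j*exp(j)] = -2*j^2*exp(j) + 3*j^2 - 4*j + 4*exp(j)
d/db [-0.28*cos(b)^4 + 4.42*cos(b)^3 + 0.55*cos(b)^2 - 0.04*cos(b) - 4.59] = (1.12*cos(b)^3 - 13.26*cos(b)^2 - 1.1*cos(b) + 0.04)*sin(b)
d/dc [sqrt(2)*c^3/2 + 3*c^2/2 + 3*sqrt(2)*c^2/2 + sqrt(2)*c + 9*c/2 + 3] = 3*sqrt(2)*c^2/2 + 3*c + 3*sqrt(2)*c + sqrt(2) + 9/2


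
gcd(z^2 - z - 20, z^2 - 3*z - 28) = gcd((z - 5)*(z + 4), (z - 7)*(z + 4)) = z + 4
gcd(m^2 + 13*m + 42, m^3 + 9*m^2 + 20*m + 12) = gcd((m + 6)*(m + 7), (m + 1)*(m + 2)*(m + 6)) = m + 6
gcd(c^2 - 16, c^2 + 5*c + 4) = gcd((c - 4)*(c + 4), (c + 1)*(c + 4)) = c + 4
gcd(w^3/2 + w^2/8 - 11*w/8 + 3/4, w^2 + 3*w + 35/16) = 1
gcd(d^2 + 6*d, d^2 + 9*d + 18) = d + 6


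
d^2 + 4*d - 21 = (d - 3)*(d + 7)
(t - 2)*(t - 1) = t^2 - 3*t + 2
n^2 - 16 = (n - 4)*(n + 4)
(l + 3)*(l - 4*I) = l^2 + 3*l - 4*I*l - 12*I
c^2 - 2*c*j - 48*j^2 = (c - 8*j)*(c + 6*j)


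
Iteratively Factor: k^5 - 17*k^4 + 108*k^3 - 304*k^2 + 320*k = (k - 4)*(k^4 - 13*k^3 + 56*k^2 - 80*k) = (k - 4)^2*(k^3 - 9*k^2 + 20*k) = (k - 4)^3*(k^2 - 5*k) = k*(k - 4)^3*(k - 5)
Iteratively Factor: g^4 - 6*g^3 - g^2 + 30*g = (g - 5)*(g^3 - g^2 - 6*g) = (g - 5)*(g + 2)*(g^2 - 3*g) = g*(g - 5)*(g + 2)*(g - 3)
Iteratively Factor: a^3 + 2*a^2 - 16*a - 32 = (a + 2)*(a^2 - 16) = (a + 2)*(a + 4)*(a - 4)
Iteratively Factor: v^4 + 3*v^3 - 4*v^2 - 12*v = (v - 2)*(v^3 + 5*v^2 + 6*v) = v*(v - 2)*(v^2 + 5*v + 6) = v*(v - 2)*(v + 2)*(v + 3)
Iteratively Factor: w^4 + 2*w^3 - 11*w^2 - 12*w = (w)*(w^3 + 2*w^2 - 11*w - 12) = w*(w + 1)*(w^2 + w - 12) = w*(w - 3)*(w + 1)*(w + 4)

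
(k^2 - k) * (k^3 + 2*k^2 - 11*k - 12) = k^5 + k^4 - 13*k^3 - k^2 + 12*k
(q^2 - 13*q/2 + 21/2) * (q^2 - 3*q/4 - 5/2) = q^4 - 29*q^3/4 + 103*q^2/8 + 67*q/8 - 105/4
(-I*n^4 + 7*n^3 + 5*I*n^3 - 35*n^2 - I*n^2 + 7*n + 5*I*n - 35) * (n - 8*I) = -I*n^5 - n^4 + 5*I*n^4 + 5*n^3 - 57*I*n^3 - n^2 + 285*I*n^2 + 5*n - 56*I*n + 280*I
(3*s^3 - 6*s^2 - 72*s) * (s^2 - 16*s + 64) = 3*s^5 - 54*s^4 + 216*s^3 + 768*s^2 - 4608*s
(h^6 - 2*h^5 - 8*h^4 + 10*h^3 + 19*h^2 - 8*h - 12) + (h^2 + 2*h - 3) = h^6 - 2*h^5 - 8*h^4 + 10*h^3 + 20*h^2 - 6*h - 15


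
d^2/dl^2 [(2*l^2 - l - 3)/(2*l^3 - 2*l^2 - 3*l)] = 2*(8*l^6 - 12*l^5 - 24*l^4 + 74*l^3 + 18*l^2 - 54*l - 27)/(l^3*(8*l^6 - 24*l^5 - 12*l^4 + 64*l^3 + 18*l^2 - 54*l - 27))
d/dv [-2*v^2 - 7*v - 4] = -4*v - 7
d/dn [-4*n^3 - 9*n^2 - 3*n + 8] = -12*n^2 - 18*n - 3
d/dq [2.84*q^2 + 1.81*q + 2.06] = 5.68*q + 1.81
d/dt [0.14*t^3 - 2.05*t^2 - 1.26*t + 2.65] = 0.42*t^2 - 4.1*t - 1.26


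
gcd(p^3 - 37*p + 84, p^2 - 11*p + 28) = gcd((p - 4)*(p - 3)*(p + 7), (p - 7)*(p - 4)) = p - 4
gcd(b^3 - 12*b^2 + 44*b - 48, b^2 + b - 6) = b - 2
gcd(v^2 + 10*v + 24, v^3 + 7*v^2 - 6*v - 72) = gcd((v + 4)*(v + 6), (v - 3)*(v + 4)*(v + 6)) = v^2 + 10*v + 24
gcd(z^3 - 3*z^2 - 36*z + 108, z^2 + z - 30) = z + 6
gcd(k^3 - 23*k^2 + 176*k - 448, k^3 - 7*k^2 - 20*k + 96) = k - 8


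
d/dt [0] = 0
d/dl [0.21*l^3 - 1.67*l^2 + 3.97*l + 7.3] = 0.63*l^2 - 3.34*l + 3.97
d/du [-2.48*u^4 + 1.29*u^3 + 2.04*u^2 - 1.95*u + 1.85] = -9.92*u^3 + 3.87*u^2 + 4.08*u - 1.95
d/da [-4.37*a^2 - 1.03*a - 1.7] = -8.74*a - 1.03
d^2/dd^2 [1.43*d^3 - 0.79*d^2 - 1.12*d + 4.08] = 8.58*d - 1.58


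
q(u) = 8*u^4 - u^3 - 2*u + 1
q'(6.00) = 6802.00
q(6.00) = 10141.00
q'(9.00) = 23083.00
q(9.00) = 51742.00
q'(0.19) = -1.89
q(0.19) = 0.62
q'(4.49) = 2834.12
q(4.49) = 3152.94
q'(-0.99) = -35.99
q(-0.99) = 11.64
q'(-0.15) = -2.18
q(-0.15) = 1.31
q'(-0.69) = -13.94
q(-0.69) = 4.52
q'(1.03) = 29.78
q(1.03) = 6.85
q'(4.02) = 2028.39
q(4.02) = 2017.26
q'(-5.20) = -4582.58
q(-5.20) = 6001.30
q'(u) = 32*u^3 - 3*u^2 - 2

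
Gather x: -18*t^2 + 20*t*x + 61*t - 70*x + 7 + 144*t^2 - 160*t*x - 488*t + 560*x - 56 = 126*t^2 - 427*t + x*(490 - 140*t) - 49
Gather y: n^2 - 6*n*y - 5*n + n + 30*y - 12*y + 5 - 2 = n^2 - 4*n + y*(18 - 6*n) + 3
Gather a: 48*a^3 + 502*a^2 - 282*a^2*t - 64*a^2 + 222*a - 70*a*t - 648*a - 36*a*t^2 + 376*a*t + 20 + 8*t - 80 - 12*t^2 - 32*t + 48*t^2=48*a^3 + a^2*(438 - 282*t) + a*(-36*t^2 + 306*t - 426) + 36*t^2 - 24*t - 60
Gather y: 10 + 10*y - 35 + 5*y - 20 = 15*y - 45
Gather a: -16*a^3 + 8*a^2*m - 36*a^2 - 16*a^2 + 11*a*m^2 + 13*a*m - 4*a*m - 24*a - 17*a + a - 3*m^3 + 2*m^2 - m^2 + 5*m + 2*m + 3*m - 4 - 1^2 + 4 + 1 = -16*a^3 + a^2*(8*m - 52) + a*(11*m^2 + 9*m - 40) - 3*m^3 + m^2 + 10*m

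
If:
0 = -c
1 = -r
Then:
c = 0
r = -1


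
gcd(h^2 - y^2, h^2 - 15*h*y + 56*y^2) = 1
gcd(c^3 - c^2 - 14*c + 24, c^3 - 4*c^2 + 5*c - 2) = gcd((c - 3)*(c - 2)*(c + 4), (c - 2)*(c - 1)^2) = c - 2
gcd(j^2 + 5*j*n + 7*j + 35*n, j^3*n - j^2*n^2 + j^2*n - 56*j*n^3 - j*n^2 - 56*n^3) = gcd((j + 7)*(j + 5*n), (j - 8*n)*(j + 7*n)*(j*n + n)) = 1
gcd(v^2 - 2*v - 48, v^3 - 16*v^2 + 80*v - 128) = v - 8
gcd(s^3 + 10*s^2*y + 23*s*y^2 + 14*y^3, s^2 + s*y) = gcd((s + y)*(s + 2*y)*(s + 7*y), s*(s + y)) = s + y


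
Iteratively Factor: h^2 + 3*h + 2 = (h + 2)*(h + 1)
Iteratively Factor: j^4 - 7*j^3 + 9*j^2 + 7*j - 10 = (j - 1)*(j^3 - 6*j^2 + 3*j + 10) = (j - 1)*(j + 1)*(j^2 - 7*j + 10) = (j - 5)*(j - 1)*(j + 1)*(j - 2)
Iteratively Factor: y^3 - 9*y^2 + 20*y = (y - 5)*(y^2 - 4*y) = (y - 5)*(y - 4)*(y)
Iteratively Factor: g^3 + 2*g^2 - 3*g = (g - 1)*(g^2 + 3*g) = (g - 1)*(g + 3)*(g)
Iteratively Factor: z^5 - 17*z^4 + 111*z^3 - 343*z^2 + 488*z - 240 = (z - 4)*(z^4 - 13*z^3 + 59*z^2 - 107*z + 60) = (z - 4)*(z - 1)*(z^3 - 12*z^2 + 47*z - 60) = (z - 4)*(z - 3)*(z - 1)*(z^2 - 9*z + 20) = (z - 4)^2*(z - 3)*(z - 1)*(z - 5)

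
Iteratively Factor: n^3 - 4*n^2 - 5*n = (n)*(n^2 - 4*n - 5) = n*(n + 1)*(n - 5)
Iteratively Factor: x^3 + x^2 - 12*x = (x - 3)*(x^2 + 4*x) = (x - 3)*(x + 4)*(x)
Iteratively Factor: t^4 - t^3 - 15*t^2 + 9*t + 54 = (t - 3)*(t^3 + 2*t^2 - 9*t - 18) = (t - 3)*(t + 3)*(t^2 - t - 6) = (t - 3)^2*(t + 3)*(t + 2)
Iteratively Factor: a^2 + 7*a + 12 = (a + 4)*(a + 3)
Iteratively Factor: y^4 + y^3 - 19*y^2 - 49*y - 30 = (y + 3)*(y^3 - 2*y^2 - 13*y - 10) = (y + 2)*(y + 3)*(y^2 - 4*y - 5) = (y - 5)*(y + 2)*(y + 3)*(y + 1)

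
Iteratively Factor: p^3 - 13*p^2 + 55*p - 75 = (p - 5)*(p^2 - 8*p + 15) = (p - 5)*(p - 3)*(p - 5)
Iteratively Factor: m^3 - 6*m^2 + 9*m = (m - 3)*(m^2 - 3*m) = m*(m - 3)*(m - 3)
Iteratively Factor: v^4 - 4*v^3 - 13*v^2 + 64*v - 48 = (v - 3)*(v^3 - v^2 - 16*v + 16) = (v - 3)*(v - 1)*(v^2 - 16) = (v - 4)*(v - 3)*(v - 1)*(v + 4)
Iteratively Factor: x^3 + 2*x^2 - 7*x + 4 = (x - 1)*(x^2 + 3*x - 4) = (x - 1)*(x + 4)*(x - 1)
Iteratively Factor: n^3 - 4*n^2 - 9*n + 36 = (n + 3)*(n^2 - 7*n + 12) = (n - 4)*(n + 3)*(n - 3)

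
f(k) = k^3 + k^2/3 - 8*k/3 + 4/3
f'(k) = 3*k^2 + 2*k/3 - 8/3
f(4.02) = 60.96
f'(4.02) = 48.49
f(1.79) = 3.36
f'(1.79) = 8.14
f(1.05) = 0.06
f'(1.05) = 1.34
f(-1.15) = 3.32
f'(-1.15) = 0.53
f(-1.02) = 3.34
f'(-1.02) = -0.23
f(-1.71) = 1.87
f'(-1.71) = 4.97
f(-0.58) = 2.80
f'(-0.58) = -2.04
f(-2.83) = -11.12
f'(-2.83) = 19.47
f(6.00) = 213.33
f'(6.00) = 109.33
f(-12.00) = -1646.67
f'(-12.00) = 421.33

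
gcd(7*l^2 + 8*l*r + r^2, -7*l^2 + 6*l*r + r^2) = 7*l + r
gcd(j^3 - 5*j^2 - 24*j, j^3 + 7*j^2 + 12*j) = j^2 + 3*j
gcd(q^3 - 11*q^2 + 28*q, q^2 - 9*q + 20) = q - 4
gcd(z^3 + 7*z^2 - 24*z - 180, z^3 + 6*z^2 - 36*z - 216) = z^2 + 12*z + 36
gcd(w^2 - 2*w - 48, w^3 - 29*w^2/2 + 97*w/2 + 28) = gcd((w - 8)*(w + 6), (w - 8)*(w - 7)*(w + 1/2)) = w - 8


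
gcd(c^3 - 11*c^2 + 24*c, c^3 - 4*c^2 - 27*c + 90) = c - 3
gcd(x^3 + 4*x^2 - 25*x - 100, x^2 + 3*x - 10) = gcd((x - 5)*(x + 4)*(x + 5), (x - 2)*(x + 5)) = x + 5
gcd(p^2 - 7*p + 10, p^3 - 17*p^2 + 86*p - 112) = p - 2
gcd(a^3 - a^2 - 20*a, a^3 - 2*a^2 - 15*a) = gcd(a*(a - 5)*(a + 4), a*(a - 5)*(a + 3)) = a^2 - 5*a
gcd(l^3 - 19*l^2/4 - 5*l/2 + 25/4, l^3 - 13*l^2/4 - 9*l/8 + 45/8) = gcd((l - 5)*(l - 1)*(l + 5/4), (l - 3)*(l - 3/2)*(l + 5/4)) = l + 5/4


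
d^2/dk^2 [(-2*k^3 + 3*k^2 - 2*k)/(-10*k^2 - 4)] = 6*(5*k^3 + 15*k^2 - 6*k - 2)/(125*k^6 + 150*k^4 + 60*k^2 + 8)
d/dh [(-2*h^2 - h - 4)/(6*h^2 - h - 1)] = (8*h^2 + 52*h - 3)/(36*h^4 - 12*h^3 - 11*h^2 + 2*h + 1)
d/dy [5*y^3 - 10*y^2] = 5*y*(3*y - 4)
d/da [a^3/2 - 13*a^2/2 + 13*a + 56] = 3*a^2/2 - 13*a + 13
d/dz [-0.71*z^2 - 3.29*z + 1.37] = -1.42*z - 3.29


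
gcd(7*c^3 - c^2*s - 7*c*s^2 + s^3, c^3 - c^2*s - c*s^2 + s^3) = -c^2 + s^2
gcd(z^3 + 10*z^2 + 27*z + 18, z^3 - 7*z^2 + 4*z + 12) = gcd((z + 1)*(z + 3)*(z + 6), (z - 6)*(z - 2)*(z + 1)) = z + 1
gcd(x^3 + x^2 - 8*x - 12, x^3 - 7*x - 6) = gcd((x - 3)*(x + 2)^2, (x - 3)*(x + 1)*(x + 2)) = x^2 - x - 6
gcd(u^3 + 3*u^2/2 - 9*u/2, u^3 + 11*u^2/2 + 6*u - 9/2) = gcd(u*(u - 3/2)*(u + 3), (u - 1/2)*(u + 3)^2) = u + 3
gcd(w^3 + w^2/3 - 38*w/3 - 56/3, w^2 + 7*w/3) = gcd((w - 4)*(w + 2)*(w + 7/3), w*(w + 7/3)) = w + 7/3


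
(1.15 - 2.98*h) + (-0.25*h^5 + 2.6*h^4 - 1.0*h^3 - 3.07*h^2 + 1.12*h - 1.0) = -0.25*h^5 + 2.6*h^4 - 1.0*h^3 - 3.07*h^2 - 1.86*h + 0.15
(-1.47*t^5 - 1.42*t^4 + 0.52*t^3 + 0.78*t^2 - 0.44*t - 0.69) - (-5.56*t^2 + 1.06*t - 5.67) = -1.47*t^5 - 1.42*t^4 + 0.52*t^3 + 6.34*t^2 - 1.5*t + 4.98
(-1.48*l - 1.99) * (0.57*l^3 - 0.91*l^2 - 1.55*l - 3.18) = -0.8436*l^4 + 0.2125*l^3 + 4.1049*l^2 + 7.7909*l + 6.3282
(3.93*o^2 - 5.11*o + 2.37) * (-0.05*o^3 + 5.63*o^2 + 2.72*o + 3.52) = -0.1965*o^5 + 22.3814*o^4 - 18.1982*o^3 + 13.2775*o^2 - 11.5408*o + 8.3424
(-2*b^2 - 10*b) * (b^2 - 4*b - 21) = -2*b^4 - 2*b^3 + 82*b^2 + 210*b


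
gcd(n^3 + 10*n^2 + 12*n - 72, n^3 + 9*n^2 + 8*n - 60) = n^2 + 4*n - 12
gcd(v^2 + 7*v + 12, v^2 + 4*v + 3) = v + 3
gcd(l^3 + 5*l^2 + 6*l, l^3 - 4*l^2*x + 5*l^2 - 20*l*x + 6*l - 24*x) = l^2 + 5*l + 6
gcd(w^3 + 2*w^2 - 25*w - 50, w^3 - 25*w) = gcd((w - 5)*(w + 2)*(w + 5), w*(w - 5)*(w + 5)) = w^2 - 25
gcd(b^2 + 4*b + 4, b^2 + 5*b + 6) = b + 2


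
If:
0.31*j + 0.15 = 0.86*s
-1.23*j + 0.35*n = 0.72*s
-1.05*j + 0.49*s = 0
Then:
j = 0.10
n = 0.78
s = 0.21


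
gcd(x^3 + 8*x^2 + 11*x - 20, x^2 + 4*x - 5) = x^2 + 4*x - 5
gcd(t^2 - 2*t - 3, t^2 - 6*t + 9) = t - 3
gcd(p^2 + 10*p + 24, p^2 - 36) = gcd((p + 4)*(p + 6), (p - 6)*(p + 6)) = p + 6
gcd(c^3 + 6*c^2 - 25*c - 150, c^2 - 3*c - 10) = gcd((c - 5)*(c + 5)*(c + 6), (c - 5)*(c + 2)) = c - 5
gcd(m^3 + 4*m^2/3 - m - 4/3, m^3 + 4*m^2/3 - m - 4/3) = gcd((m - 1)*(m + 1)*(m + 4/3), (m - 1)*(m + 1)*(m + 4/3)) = m^3 + 4*m^2/3 - m - 4/3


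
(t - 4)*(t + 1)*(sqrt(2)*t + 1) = sqrt(2)*t^3 - 3*sqrt(2)*t^2 + t^2 - 4*sqrt(2)*t - 3*t - 4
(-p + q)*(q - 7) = -p*q + 7*p + q^2 - 7*q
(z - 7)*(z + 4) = z^2 - 3*z - 28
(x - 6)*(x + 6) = x^2 - 36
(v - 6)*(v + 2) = v^2 - 4*v - 12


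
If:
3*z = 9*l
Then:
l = z/3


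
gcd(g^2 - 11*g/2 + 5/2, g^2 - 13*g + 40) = g - 5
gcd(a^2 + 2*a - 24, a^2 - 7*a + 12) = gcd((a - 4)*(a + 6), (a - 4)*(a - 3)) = a - 4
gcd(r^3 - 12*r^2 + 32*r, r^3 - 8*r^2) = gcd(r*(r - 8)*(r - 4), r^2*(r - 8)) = r^2 - 8*r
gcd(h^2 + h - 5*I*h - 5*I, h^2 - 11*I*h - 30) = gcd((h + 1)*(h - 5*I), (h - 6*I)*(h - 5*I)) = h - 5*I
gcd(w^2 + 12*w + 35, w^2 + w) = 1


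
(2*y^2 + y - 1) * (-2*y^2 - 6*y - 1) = -4*y^4 - 14*y^3 - 6*y^2 + 5*y + 1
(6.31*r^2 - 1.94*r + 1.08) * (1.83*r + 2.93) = 11.5473*r^3 + 14.9381*r^2 - 3.7078*r + 3.1644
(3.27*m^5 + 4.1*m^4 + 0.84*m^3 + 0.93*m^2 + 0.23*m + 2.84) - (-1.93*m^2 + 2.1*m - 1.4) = 3.27*m^5 + 4.1*m^4 + 0.84*m^3 + 2.86*m^2 - 1.87*m + 4.24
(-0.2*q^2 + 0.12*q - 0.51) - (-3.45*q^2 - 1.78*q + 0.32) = 3.25*q^2 + 1.9*q - 0.83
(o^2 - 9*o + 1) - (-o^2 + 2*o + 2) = 2*o^2 - 11*o - 1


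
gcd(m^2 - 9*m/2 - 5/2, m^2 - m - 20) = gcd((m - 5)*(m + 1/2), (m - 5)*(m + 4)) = m - 5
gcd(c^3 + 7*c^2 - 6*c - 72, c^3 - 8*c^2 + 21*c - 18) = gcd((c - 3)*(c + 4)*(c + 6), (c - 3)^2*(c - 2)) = c - 3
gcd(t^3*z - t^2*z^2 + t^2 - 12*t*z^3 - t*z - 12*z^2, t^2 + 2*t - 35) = 1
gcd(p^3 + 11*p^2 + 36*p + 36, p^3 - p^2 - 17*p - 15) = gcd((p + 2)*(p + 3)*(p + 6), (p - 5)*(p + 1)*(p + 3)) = p + 3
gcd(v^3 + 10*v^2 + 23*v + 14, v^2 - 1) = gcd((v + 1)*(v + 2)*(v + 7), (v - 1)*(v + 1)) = v + 1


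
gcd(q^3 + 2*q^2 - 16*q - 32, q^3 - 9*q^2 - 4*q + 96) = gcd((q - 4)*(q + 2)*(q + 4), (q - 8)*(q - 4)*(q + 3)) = q - 4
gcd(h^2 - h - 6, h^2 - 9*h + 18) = h - 3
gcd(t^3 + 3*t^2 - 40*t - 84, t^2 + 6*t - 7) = t + 7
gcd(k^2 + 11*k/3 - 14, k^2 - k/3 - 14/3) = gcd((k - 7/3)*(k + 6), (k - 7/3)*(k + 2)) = k - 7/3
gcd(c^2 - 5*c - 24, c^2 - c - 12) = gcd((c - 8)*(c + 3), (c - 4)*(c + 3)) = c + 3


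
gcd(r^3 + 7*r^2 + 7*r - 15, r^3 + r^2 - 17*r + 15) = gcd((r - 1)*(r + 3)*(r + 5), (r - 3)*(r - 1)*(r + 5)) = r^2 + 4*r - 5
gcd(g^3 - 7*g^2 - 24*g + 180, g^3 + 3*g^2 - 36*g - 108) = g - 6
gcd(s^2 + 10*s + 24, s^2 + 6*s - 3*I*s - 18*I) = s + 6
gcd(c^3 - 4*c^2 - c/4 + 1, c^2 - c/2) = c - 1/2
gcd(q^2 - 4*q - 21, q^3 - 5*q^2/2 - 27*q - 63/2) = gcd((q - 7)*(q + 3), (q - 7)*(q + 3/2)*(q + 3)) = q^2 - 4*q - 21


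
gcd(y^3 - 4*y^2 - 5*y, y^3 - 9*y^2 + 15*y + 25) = y^2 - 4*y - 5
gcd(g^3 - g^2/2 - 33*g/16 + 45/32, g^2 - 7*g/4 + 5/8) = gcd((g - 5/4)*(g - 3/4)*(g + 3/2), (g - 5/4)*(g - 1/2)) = g - 5/4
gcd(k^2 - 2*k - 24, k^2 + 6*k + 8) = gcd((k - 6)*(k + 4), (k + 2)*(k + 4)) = k + 4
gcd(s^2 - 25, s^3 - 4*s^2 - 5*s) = s - 5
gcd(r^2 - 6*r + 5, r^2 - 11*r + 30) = r - 5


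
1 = 1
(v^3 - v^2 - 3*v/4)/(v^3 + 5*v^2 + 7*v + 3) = v*(4*v^2 - 4*v - 3)/(4*(v^3 + 5*v^2 + 7*v + 3))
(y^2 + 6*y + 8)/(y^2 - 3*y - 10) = (y + 4)/(y - 5)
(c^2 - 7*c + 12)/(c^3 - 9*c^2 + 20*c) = (c - 3)/(c*(c - 5))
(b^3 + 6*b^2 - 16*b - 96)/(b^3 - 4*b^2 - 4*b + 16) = (b^2 + 10*b + 24)/(b^2 - 4)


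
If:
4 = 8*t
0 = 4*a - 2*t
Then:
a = 1/4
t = 1/2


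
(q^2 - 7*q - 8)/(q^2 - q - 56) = (q + 1)/(q + 7)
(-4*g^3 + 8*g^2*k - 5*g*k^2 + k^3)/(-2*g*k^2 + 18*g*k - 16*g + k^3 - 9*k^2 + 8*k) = (2*g^2 - 3*g*k + k^2)/(k^2 - 9*k + 8)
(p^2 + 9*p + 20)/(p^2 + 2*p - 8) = (p + 5)/(p - 2)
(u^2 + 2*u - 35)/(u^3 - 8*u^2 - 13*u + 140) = (u + 7)/(u^2 - 3*u - 28)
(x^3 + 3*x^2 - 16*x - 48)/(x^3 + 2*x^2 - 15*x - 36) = (x + 4)/(x + 3)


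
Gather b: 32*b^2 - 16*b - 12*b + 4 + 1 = 32*b^2 - 28*b + 5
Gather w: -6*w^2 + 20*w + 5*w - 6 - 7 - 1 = -6*w^2 + 25*w - 14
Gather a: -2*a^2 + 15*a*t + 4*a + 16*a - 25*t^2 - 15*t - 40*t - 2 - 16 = -2*a^2 + a*(15*t + 20) - 25*t^2 - 55*t - 18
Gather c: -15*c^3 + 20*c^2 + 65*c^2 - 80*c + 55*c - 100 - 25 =-15*c^3 + 85*c^2 - 25*c - 125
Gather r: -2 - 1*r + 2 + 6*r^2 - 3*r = 6*r^2 - 4*r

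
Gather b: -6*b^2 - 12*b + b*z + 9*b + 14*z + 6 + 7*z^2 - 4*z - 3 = -6*b^2 + b*(z - 3) + 7*z^2 + 10*z + 3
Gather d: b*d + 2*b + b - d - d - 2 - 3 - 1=3*b + d*(b - 2) - 6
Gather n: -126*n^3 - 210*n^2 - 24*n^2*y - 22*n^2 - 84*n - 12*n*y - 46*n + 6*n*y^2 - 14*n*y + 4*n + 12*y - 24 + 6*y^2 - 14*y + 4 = -126*n^3 + n^2*(-24*y - 232) + n*(6*y^2 - 26*y - 126) + 6*y^2 - 2*y - 20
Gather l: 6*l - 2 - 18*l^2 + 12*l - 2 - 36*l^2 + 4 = -54*l^2 + 18*l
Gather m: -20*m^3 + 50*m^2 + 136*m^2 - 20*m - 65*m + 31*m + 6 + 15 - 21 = -20*m^3 + 186*m^2 - 54*m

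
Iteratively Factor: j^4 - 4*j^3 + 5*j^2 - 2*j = (j - 1)*(j^3 - 3*j^2 + 2*j) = j*(j - 1)*(j^2 - 3*j + 2) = j*(j - 1)^2*(j - 2)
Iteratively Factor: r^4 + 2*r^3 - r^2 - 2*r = (r + 2)*(r^3 - r) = (r - 1)*(r + 2)*(r^2 + r) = (r - 1)*(r + 1)*(r + 2)*(r)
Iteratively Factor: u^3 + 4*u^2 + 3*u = (u + 1)*(u^2 + 3*u) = u*(u + 1)*(u + 3)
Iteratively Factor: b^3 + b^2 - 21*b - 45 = (b - 5)*(b^2 + 6*b + 9) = (b - 5)*(b + 3)*(b + 3)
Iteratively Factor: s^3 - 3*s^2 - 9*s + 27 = (s - 3)*(s^2 - 9) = (s - 3)*(s + 3)*(s - 3)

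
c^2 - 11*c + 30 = (c - 6)*(c - 5)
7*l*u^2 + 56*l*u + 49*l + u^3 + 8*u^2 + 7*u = (7*l + u)*(u + 1)*(u + 7)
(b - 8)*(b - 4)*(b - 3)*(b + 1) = b^4 - 14*b^3 + 53*b^2 - 28*b - 96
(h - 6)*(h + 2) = h^2 - 4*h - 12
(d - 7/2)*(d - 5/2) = d^2 - 6*d + 35/4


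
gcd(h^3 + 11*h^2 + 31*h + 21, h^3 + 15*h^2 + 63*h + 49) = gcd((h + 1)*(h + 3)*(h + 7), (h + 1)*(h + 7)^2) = h^2 + 8*h + 7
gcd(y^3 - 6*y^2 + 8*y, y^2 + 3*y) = y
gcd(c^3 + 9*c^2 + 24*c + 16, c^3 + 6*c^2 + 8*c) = c + 4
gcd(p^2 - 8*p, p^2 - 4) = 1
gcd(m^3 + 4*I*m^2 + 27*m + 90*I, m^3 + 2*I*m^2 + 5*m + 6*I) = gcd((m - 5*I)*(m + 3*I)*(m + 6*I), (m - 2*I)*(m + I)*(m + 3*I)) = m + 3*I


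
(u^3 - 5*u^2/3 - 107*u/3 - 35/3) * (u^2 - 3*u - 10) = u^5 - 14*u^4/3 - 122*u^3/3 + 112*u^2 + 1175*u/3 + 350/3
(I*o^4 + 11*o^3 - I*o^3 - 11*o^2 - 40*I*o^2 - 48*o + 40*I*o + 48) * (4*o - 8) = 4*I*o^5 + 44*o^4 - 12*I*o^4 - 132*o^3 - 152*I*o^3 - 104*o^2 + 480*I*o^2 + 576*o - 320*I*o - 384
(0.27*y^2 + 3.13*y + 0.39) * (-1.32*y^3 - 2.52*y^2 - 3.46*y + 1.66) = -0.3564*y^5 - 4.812*y^4 - 9.3366*y^3 - 11.3644*y^2 + 3.8464*y + 0.6474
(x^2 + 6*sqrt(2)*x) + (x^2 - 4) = 2*x^2 + 6*sqrt(2)*x - 4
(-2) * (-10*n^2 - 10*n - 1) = 20*n^2 + 20*n + 2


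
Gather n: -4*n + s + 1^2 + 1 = -4*n + s + 2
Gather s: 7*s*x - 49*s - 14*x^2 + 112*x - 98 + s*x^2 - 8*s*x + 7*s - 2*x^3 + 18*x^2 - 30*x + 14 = s*(x^2 - x - 42) - 2*x^3 + 4*x^2 + 82*x - 84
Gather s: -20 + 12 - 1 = -9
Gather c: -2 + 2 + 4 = 4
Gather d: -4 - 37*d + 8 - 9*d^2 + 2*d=-9*d^2 - 35*d + 4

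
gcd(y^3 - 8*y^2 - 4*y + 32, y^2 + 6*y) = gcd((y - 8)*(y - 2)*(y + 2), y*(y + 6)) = 1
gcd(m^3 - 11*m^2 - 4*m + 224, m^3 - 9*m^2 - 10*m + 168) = m^2 - 3*m - 28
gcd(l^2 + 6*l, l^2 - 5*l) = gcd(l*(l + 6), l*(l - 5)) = l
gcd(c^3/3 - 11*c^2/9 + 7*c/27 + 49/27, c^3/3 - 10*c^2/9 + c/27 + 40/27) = c + 1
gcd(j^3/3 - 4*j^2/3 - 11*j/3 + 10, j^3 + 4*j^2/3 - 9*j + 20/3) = 1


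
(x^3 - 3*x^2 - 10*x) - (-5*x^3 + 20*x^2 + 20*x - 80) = 6*x^3 - 23*x^2 - 30*x + 80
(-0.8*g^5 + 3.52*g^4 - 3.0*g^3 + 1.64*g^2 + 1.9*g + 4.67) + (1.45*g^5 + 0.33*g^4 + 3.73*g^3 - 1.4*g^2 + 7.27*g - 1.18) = 0.65*g^5 + 3.85*g^4 + 0.73*g^3 + 0.24*g^2 + 9.17*g + 3.49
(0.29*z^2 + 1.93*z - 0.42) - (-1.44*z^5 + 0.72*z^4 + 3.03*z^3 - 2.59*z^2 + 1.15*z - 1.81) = 1.44*z^5 - 0.72*z^4 - 3.03*z^3 + 2.88*z^2 + 0.78*z + 1.39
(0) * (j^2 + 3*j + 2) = 0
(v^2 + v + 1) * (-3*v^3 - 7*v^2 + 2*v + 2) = -3*v^5 - 10*v^4 - 8*v^3 - 3*v^2 + 4*v + 2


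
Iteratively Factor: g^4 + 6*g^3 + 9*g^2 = (g + 3)*(g^3 + 3*g^2) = g*(g + 3)*(g^2 + 3*g) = g^2*(g + 3)*(g + 3)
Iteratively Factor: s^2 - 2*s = (s - 2)*(s)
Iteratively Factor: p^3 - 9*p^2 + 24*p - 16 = (p - 4)*(p^2 - 5*p + 4) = (p - 4)^2*(p - 1)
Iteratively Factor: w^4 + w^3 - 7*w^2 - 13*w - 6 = (w + 1)*(w^3 - 7*w - 6) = (w - 3)*(w + 1)*(w^2 + 3*w + 2) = (w - 3)*(w + 1)^2*(w + 2)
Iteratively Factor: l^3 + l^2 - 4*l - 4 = (l + 1)*(l^2 - 4) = (l - 2)*(l + 1)*(l + 2)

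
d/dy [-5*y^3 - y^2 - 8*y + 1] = -15*y^2 - 2*y - 8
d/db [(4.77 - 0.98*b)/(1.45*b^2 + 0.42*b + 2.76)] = (1.421*b^2 - 13.833*b - 4.7082)/(2.1025*b^4 + 1.218*b^3 + 8.1804*b^2 + 2.3184*b + 7.6176)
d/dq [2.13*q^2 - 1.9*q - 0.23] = 4.26*q - 1.9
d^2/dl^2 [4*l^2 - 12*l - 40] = 8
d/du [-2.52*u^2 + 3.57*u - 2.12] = 3.57 - 5.04*u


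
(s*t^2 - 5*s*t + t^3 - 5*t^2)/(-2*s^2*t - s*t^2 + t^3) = (5 - t)/(2*s - t)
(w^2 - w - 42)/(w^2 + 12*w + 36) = (w - 7)/(w + 6)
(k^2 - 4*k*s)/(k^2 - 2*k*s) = (k - 4*s)/(k - 2*s)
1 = 1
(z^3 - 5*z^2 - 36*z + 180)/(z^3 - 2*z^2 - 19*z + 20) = (z^2 - 36)/(z^2 + 3*z - 4)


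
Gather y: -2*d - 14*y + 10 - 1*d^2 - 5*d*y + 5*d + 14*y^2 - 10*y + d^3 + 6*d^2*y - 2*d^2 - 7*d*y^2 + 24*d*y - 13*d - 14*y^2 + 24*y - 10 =d^3 - 3*d^2 - 7*d*y^2 - 10*d + y*(6*d^2 + 19*d)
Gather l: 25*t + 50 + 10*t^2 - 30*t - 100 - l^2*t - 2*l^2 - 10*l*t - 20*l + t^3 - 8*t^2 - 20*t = l^2*(-t - 2) + l*(-10*t - 20) + t^3 + 2*t^2 - 25*t - 50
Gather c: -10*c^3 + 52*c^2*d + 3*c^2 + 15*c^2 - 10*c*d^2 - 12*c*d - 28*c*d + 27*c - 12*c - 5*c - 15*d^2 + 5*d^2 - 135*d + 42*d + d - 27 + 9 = -10*c^3 + c^2*(52*d + 18) + c*(-10*d^2 - 40*d + 10) - 10*d^2 - 92*d - 18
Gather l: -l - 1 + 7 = 6 - l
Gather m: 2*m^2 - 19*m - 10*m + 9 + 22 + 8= 2*m^2 - 29*m + 39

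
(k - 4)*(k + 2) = k^2 - 2*k - 8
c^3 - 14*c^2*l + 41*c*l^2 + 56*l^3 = (c - 8*l)*(c - 7*l)*(c + l)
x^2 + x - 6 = (x - 2)*(x + 3)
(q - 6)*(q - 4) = q^2 - 10*q + 24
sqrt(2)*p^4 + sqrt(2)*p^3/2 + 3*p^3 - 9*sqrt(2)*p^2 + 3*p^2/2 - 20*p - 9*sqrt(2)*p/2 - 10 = (p - 2*sqrt(2))*(p + sqrt(2))*(p + 5*sqrt(2)/2)*(sqrt(2)*p + sqrt(2)/2)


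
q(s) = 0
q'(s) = 0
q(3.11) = 0.00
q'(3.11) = 0.00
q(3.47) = 0.00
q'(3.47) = 0.00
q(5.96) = 0.00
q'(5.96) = 0.00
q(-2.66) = 0.00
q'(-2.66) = 0.00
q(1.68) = 0.00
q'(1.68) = 0.00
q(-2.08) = 0.00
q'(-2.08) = 0.00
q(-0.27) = 0.00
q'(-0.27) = 0.00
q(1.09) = 0.00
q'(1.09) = 0.00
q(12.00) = 0.00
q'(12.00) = 0.00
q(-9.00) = 0.00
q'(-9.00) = 0.00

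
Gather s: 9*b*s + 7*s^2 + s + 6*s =7*s^2 + s*(9*b + 7)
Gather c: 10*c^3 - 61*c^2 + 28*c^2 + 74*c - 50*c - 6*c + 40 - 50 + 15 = 10*c^3 - 33*c^2 + 18*c + 5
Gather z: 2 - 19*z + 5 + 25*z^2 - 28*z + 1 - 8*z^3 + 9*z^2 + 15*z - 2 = -8*z^3 + 34*z^2 - 32*z + 6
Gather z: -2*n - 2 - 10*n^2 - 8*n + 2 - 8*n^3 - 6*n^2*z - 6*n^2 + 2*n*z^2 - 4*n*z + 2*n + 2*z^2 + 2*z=-8*n^3 - 16*n^2 - 8*n + z^2*(2*n + 2) + z*(-6*n^2 - 4*n + 2)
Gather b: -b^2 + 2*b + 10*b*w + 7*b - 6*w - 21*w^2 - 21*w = -b^2 + b*(10*w + 9) - 21*w^2 - 27*w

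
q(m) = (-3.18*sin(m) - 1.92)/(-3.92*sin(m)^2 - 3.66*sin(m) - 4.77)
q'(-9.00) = -0.72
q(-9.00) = 0.16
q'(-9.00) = -0.72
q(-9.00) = 0.16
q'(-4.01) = 0.07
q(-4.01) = 0.44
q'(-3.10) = -0.41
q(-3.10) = 0.39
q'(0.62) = -0.06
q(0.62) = 0.46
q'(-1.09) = 0.25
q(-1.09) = -0.20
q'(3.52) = -0.71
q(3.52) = 0.19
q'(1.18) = -0.05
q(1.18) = 0.42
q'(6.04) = 0.63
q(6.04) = 0.28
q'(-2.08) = -0.28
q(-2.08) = -0.19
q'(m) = (7.84*sin(m)*cos(m) + 3.66*cos(m))*(-3.18*sin(m) - 1.92)/(-3.92*sin(m)^2 - 3.66*sin(m) - 4.77)^2 - 3.18*cos(m)/(-3.92*sin(m)^2 - 3.66*sin(m) - 4.77) = (-12.4656*sin(m)^2 - 15.0528*sin(m) + 8.1414)*cos(m)/(15.3664*sin(m)^4 + 28.6944*sin(m)^3 + 50.7924*sin(m)^2 + 34.9164*sin(m) + 22.7529)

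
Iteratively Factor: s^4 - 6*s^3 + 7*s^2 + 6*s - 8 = (s - 2)*(s^3 - 4*s^2 - s + 4) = (s - 2)*(s - 1)*(s^2 - 3*s - 4) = (s - 4)*(s - 2)*(s - 1)*(s + 1)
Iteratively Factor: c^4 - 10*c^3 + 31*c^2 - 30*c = (c)*(c^3 - 10*c^2 + 31*c - 30) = c*(c - 2)*(c^2 - 8*c + 15) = c*(c - 5)*(c - 2)*(c - 3)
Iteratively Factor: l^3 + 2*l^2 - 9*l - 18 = (l + 2)*(l^2 - 9) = (l + 2)*(l + 3)*(l - 3)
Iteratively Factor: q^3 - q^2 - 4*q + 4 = (q + 2)*(q^2 - 3*q + 2) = (q - 2)*(q + 2)*(q - 1)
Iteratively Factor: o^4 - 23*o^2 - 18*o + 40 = (o - 1)*(o^3 + o^2 - 22*o - 40) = (o - 1)*(o + 4)*(o^2 - 3*o - 10) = (o - 1)*(o + 2)*(o + 4)*(o - 5)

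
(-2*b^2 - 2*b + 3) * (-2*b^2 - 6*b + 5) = 4*b^4 + 16*b^3 - 4*b^2 - 28*b + 15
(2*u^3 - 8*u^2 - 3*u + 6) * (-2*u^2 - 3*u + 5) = -4*u^5 + 10*u^4 + 40*u^3 - 43*u^2 - 33*u + 30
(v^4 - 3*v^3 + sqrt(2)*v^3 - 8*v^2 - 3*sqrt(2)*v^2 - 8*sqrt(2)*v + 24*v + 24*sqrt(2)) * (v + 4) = v^5 + v^4 + sqrt(2)*v^4 - 20*v^3 + sqrt(2)*v^3 - 20*sqrt(2)*v^2 - 8*v^2 - 8*sqrt(2)*v + 96*v + 96*sqrt(2)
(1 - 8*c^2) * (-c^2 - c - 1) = 8*c^4 + 8*c^3 + 7*c^2 - c - 1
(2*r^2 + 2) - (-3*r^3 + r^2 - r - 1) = 3*r^3 + r^2 + r + 3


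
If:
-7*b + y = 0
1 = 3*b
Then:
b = 1/3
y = 7/3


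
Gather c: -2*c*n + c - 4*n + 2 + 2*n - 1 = c*(1 - 2*n) - 2*n + 1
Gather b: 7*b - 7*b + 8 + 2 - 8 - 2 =0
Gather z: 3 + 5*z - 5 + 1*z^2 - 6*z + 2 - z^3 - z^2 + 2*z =-z^3 + z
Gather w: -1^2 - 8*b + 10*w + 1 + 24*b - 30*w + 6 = 16*b - 20*w + 6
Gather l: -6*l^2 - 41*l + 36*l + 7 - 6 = -6*l^2 - 5*l + 1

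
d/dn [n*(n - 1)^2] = (n - 1)*(3*n - 1)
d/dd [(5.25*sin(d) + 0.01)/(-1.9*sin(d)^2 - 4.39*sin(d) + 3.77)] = (9.975*sin(d)^2 + 0.0380000000000003*sin(d) + 19.8364)*cos(d)/(3.61*sin(d)^4 + 16.682*sin(d)^3 + 4.9461*sin(d)^2 - 33.1006*sin(d) + 14.2129)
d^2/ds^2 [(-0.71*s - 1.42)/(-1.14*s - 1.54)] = (2.22044604925031e-16*s + 1.197912)/(1.14*s + 1.54)^3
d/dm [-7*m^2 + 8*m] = 8 - 14*m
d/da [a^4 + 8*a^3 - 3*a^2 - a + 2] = 4*a^3 + 24*a^2 - 6*a - 1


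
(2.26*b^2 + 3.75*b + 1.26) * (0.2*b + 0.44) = 0.452*b^3 + 1.7444*b^2 + 1.902*b + 0.5544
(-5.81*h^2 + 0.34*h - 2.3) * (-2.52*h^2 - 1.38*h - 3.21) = 14.6412*h^4 + 7.161*h^3 + 23.9769*h^2 + 2.0826*h + 7.383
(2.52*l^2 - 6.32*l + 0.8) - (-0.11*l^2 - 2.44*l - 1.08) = 2.63*l^2 - 3.88*l + 1.88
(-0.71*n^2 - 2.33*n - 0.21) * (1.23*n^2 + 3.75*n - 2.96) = -0.8733*n^4 - 5.5284*n^3 - 6.8942*n^2 + 6.1093*n + 0.6216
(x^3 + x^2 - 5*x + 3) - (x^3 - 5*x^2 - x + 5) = 6*x^2 - 4*x - 2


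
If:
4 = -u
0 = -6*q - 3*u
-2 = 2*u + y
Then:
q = 2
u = -4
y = 6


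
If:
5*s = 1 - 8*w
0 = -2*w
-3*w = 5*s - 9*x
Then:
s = 1/5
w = 0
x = 1/9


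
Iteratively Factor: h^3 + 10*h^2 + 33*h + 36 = (h + 4)*(h^2 + 6*h + 9) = (h + 3)*(h + 4)*(h + 3)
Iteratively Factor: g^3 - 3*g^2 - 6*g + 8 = (g - 1)*(g^2 - 2*g - 8) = (g - 1)*(g + 2)*(g - 4)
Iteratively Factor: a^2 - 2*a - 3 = (a + 1)*(a - 3)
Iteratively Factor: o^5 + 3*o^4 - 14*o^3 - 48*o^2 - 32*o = (o + 1)*(o^4 + 2*o^3 - 16*o^2 - 32*o) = o*(o + 1)*(o^3 + 2*o^2 - 16*o - 32) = o*(o + 1)*(o + 4)*(o^2 - 2*o - 8) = o*(o - 4)*(o + 1)*(o + 4)*(o + 2)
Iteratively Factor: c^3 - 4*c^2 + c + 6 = (c - 2)*(c^2 - 2*c - 3) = (c - 2)*(c + 1)*(c - 3)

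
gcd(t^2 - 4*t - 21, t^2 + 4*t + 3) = t + 3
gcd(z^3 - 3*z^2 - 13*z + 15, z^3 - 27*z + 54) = 1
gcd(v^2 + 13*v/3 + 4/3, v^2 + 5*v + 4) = v + 4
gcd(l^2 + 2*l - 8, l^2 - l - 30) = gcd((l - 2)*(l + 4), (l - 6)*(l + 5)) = 1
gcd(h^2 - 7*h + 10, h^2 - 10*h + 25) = h - 5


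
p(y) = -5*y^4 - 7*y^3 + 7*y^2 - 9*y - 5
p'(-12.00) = 31359.00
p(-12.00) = -90473.00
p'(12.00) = -37425.00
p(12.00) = -114881.00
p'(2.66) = -496.77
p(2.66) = -361.48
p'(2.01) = -228.11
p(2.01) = -133.27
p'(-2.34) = 99.51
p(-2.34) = -5.83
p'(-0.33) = -15.19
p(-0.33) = -1.08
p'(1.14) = -49.96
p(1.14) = -24.98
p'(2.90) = -632.79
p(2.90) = -496.59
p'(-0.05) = -9.75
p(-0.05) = -4.53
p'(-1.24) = -20.52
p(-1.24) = 18.45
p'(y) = -20*y^3 - 21*y^2 + 14*y - 9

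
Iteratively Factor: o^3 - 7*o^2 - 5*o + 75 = (o - 5)*(o^2 - 2*o - 15) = (o - 5)^2*(o + 3)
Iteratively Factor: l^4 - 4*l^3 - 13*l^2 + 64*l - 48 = (l - 1)*(l^3 - 3*l^2 - 16*l + 48) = (l - 4)*(l - 1)*(l^2 + l - 12) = (l - 4)*(l - 1)*(l + 4)*(l - 3)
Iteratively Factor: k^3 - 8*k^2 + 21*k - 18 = (k - 3)*(k^2 - 5*k + 6) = (k - 3)*(k - 2)*(k - 3)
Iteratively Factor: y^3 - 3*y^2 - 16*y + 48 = (y + 4)*(y^2 - 7*y + 12) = (y - 3)*(y + 4)*(y - 4)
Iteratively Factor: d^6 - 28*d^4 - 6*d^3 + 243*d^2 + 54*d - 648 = (d - 4)*(d^5 + 4*d^4 - 12*d^3 - 54*d^2 + 27*d + 162) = (d - 4)*(d - 2)*(d^4 + 6*d^3 - 54*d - 81) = (d - 4)*(d - 3)*(d - 2)*(d^3 + 9*d^2 + 27*d + 27) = (d - 4)*(d - 3)*(d - 2)*(d + 3)*(d^2 + 6*d + 9) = (d - 4)*(d - 3)*(d - 2)*(d + 3)^2*(d + 3)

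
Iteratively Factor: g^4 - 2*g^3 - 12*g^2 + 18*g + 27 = (g - 3)*(g^3 + g^2 - 9*g - 9) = (g - 3)*(g + 3)*(g^2 - 2*g - 3) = (g - 3)^2*(g + 3)*(g + 1)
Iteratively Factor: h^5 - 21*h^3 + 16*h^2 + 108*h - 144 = (h - 3)*(h^4 + 3*h^3 - 12*h^2 - 20*h + 48) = (h - 3)*(h - 2)*(h^3 + 5*h^2 - 2*h - 24) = (h - 3)*(h - 2)*(h + 4)*(h^2 + h - 6) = (h - 3)*(h - 2)*(h + 3)*(h + 4)*(h - 2)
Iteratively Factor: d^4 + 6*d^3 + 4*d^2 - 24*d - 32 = (d - 2)*(d^3 + 8*d^2 + 20*d + 16) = (d - 2)*(d + 2)*(d^2 + 6*d + 8) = (d - 2)*(d + 2)*(d + 4)*(d + 2)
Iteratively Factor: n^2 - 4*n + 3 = (n - 1)*(n - 3)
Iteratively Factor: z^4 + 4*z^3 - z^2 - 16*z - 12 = (z + 3)*(z^3 + z^2 - 4*z - 4) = (z + 2)*(z + 3)*(z^2 - z - 2) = (z + 1)*(z + 2)*(z + 3)*(z - 2)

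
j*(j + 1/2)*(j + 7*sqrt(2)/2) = j^3 + j^2/2 + 7*sqrt(2)*j^2/2 + 7*sqrt(2)*j/4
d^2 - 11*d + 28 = (d - 7)*(d - 4)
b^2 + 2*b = b*(b + 2)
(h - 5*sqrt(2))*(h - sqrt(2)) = h^2 - 6*sqrt(2)*h + 10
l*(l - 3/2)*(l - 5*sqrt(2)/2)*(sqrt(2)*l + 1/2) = sqrt(2)*l^4 - 9*l^3/2 - 3*sqrt(2)*l^3/2 - 5*sqrt(2)*l^2/4 + 27*l^2/4 + 15*sqrt(2)*l/8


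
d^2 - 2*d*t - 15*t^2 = (d - 5*t)*(d + 3*t)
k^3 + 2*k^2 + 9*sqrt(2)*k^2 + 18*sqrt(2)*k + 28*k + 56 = (k + 2)*(k + 2*sqrt(2))*(k + 7*sqrt(2))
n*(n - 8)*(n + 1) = n^3 - 7*n^2 - 8*n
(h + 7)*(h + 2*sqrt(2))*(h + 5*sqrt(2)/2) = h^3 + 9*sqrt(2)*h^2/2 + 7*h^2 + 10*h + 63*sqrt(2)*h/2 + 70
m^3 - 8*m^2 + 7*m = m*(m - 7)*(m - 1)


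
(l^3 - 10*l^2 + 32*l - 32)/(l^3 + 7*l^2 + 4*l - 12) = (l^3 - 10*l^2 + 32*l - 32)/(l^3 + 7*l^2 + 4*l - 12)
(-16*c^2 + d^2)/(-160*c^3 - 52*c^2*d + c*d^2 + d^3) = (4*c - d)/(40*c^2 + 3*c*d - d^2)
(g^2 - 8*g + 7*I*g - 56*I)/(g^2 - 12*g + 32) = (g + 7*I)/(g - 4)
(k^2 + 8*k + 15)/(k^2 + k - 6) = (k + 5)/(k - 2)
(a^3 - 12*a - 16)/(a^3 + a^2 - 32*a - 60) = (a^2 - 2*a - 8)/(a^2 - a - 30)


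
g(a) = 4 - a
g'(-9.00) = -1.00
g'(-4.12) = -1.00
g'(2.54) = -1.00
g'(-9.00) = -1.00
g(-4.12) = 8.12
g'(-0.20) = -1.00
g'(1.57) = -1.00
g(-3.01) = 7.01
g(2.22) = 1.78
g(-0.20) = 4.20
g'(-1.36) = -1.00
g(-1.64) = 5.64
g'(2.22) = -1.00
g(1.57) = 2.43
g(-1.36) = 5.36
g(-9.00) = 13.00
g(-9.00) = 13.00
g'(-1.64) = -1.00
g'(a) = -1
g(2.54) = 1.46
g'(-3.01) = -1.00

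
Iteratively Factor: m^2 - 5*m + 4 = (m - 4)*(m - 1)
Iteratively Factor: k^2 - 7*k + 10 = (k - 2)*(k - 5)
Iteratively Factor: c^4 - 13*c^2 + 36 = (c - 2)*(c^3 + 2*c^2 - 9*c - 18) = (c - 3)*(c - 2)*(c^2 + 5*c + 6) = (c - 3)*(c - 2)*(c + 3)*(c + 2)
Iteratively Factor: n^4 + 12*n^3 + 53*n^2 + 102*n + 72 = (n + 3)*(n^3 + 9*n^2 + 26*n + 24) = (n + 2)*(n + 3)*(n^2 + 7*n + 12) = (n + 2)*(n + 3)*(n + 4)*(n + 3)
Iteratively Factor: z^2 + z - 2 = (z + 2)*(z - 1)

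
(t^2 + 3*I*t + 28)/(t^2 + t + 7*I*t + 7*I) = (t - 4*I)/(t + 1)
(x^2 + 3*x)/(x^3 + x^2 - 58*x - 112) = x*(x + 3)/(x^3 + x^2 - 58*x - 112)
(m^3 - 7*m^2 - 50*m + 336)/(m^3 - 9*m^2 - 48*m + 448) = (m - 6)/(m - 8)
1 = 1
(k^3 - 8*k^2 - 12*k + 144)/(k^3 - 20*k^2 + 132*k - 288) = (k + 4)/(k - 8)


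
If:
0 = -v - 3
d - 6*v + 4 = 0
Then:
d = -22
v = -3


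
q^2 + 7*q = q*(q + 7)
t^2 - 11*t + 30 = (t - 6)*(t - 5)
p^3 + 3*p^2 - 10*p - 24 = (p - 3)*(p + 2)*(p + 4)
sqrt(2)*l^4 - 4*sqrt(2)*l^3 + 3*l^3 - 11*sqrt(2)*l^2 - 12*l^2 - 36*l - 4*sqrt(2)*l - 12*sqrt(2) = (l - 6)*(l + 2)*(l + sqrt(2))*(sqrt(2)*l + 1)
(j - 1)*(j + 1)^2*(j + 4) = j^4 + 5*j^3 + 3*j^2 - 5*j - 4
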